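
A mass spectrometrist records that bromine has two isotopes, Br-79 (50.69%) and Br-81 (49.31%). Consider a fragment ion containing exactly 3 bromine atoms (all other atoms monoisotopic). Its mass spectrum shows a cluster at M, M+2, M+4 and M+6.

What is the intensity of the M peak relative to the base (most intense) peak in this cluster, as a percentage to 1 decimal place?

34.3%

(0.5069 + 0.4931)^3 gives M 0.1302, M+2 0.3801, M+4 0.3698, M+6 0.1199; the largest is M+2.
P(M+2) = C(3,1) × 0.5069^2 × 0.4931^1 = 3 × 0.25694761 × 0.4931 = 0.380103 (base)
P(M) = C(3,0) × 0.5069^3 × 0.4931^0 = 1 × 0.13024674 × 1.0000 = 0.130247
Relative intensity = 0.130247 / 0.380103 × 100 = 34.3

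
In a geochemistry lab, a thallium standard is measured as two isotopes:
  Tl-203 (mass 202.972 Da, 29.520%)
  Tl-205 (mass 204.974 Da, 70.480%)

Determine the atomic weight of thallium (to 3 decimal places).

Ar = Σ fᵢ·mᵢ = 0.29520 × 202.972 + 0.70480 × 204.974
= 59.9173 + 144.4657 = 204.3830 Da

204.383 Da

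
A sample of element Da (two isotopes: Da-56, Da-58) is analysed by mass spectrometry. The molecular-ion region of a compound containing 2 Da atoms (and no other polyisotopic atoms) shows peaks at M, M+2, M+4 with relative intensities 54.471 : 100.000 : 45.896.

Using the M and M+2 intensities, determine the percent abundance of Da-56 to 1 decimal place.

52.1%

Write p for the Da-56 fraction. I(M+2)/I(M) = [C(2,1)·p^1·(1−p)] / p^2 = 2·(1−p)/p = 100.000/54.471 = 1.8358
(1−p)/p = 1.8358/2 = 0.9179  ⇒  p = 1/(1 + 0.9179) = 0.5214
Da-56: 52.1%, Da-58: 47.9%.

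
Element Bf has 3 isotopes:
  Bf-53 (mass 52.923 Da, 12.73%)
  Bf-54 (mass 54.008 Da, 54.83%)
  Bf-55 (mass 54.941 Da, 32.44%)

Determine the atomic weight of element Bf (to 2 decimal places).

Average mass = Σ (abundance × isotope mass) = 0.1273 × 52.923 + 0.5483 × 54.008 + 0.3244 × 54.941
= 6.7371 + 29.6126 + 17.8229 = 54.1726 Da

54.17 Da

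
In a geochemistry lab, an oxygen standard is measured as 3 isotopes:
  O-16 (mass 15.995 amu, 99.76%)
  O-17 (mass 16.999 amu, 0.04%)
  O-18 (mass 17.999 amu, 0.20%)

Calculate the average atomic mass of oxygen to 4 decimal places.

The abundance-weighted mean is 0.9976 × 15.995 + 0.0004 × 16.999 + 0.0020 × 17.999
= 15.95661 + 0.00680 + 0.03600 = 15.99941 amu

15.9994 amu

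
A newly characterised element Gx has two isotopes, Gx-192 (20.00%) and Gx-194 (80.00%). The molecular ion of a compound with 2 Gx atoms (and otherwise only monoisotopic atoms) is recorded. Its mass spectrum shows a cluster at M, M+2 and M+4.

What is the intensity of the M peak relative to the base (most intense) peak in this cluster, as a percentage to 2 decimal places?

(0.2000 + 0.8000)^2 gives M 0.0400, M+2 0.3200, M+4 0.6400; the largest is M+4.
P(M+4) = C(2,2) × 0.2000^0 × 0.8000^2 = 1 × 1.0000 × 0.6400 = 0.640000 (base)
P(M) = C(2,0) × 0.2000^2 × 0.8000^0 = 1 × 0.0400 × 1.0000 = 0.040000
Relative intensity = 0.040000 / 0.640000 × 100 = 6.25

6.25%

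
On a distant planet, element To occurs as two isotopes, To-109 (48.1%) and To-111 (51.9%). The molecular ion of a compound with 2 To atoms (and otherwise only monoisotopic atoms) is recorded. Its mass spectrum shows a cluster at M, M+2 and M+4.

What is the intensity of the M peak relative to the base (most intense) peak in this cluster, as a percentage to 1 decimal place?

46.3%

Binomial terms of (0.481 + 0.519)^2: M 0.2314, M+2 0.4993, M+4 0.2694 → M+2 is the base peak.
P(M+2) = C(2,1) × 0.481^1 × 0.519^1 = 2 × 0.4810 × 0.5190 = 0.499278 (base)
P(M) = C(2,0) × 0.481^2 × 0.519^0 = 1 × 0.231361 × 1.0000 = 0.231361
Relative intensity = 0.231361 / 0.499278 × 100 = 46.3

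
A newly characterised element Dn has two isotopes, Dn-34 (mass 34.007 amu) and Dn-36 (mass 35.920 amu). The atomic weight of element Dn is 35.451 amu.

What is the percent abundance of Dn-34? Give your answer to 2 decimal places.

With x = fraction of Dn-34 (so Dn-36 is 1 − x):
34.007·x + 35.920·(1 − x) = 35.451
(34.007 − 35.920)·x = 35.451 − 35.920
x = -0.469 / -1.913 = 0.24516 → 24.52% Dn-34, 75.48% Dn-36.

24.52%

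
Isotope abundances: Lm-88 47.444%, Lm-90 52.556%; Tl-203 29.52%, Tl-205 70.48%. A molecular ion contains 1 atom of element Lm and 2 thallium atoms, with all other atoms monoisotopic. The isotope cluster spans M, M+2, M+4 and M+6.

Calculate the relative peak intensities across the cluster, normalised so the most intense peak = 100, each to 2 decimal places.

9.10 : 53.53 : 100.00 : 57.46

Element Lm pattern (n=1): 0.47444 : 0.52556
Thallium pattern (n=2): 0.08714304 : 0.41611392 : 0.49674304
Convolve the two distributions (both contribute in 2-u steps):
  M: 0.47444×0.08714304 = 0.041344
  M+2: 0.47444×0.41611392 + 0.52556×0.08714304 = 0.243220
  M+4: 0.47444×0.49674304 + 0.52556×0.41611392 = 0.454368
  M+6: 0.52556×0.49674304 = 0.261068
Scale to base peak (0.454368) = 100: 9.10 : 53.53 : 100.00 : 57.46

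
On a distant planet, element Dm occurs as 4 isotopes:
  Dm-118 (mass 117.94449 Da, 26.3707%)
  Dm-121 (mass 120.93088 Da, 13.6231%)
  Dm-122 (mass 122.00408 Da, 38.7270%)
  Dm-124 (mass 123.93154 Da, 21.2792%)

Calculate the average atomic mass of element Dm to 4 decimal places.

Weight each isotope mass by its fractional abundance: 0.263707 × 117.94449 + 0.136231 × 120.93088 + 0.387270 × 122.00408 + 0.212792 × 123.93154
= 31.102788 + 16.474535 + 47.248520 + 26.371640 = 121.197483 Da

121.1975 Da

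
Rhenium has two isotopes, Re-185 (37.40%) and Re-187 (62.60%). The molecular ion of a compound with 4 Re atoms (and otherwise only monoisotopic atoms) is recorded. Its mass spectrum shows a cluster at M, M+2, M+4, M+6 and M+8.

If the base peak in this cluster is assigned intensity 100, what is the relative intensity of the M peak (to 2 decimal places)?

(0.3740 + 0.6260)^4 gives M 0.0196, M+2 0.1310, M+4 0.3289, M+6 0.3670, M+8 0.1536; the largest is M+6.
P(M+6) = C(4,3) × 0.3740^1 × 0.6260^3 = 4 × 0.3740 × 0.24531438 = 0.366990 (base)
P(M) = C(4,0) × 0.3740^4 × 0.6260^0 = 1 × 0.0195653 × 1.0000 = 0.019565
Relative intensity = 0.019565 / 0.366990 × 100 = 5.33

5.33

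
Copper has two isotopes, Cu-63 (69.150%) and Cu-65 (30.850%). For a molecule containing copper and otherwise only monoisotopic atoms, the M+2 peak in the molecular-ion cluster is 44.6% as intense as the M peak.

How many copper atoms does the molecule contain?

The M+2/M ratio from n Cu atoms is n · q/p = n · 0.30850/0.69150.
n = 0.446 × 0.69150/0.30850 = 1.00 ≈ 1

1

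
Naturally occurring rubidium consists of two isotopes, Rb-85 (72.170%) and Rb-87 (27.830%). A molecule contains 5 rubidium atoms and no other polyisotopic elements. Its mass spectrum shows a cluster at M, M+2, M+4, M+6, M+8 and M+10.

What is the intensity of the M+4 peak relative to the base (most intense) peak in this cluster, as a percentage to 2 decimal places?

Binomial terms of (0.72170 + 0.27830)^5: M 0.1958, M+2 0.3775, M+4 0.2911, M+6 0.1123, M+8 0.0216, M+10 0.0017 → M+2 is the base peak.
P(M+2) = C(5,1) × 0.72170^4 × 0.27830^1 = 5 × 0.27128565 × 0.2783 = 0.377494 (base)
P(M+4) = C(5,2) × 0.72170^3 × 0.27830^2 = 10 × 0.37589809 × 0.07745089 = 0.291136
Relative intensity = 0.291136 / 0.377494 × 100 = 77.12

77.12%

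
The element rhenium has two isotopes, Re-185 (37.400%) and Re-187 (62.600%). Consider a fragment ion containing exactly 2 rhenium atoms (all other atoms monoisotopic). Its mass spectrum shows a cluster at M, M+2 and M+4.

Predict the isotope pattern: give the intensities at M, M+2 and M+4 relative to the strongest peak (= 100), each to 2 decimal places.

The 2 Re atoms are independent, so intensities follow the terms of (0.37400 + 0.62600)^2.
P(M) = 0.37400^2 = 0.139876
P(M+2) = 2 × 0.37400^1 × 0.62600^1 = 0.468248
P(M+4) = 0.62600^2 = 0.391876
The M+2 peak is largest (0.468248); scaling to 100 gives 29.87 : 100.00 : 83.69.

29.87 : 100.00 : 83.69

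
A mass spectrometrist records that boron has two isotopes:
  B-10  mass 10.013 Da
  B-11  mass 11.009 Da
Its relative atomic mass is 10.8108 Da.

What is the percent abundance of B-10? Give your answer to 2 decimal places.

With x = fraction of B-10 (so B-11 is 1 − x):
10.013·x + 11.009·(1 − x) = 10.8108
(10.013 − 11.009)·x = 10.8108 − 11.009
x = -0.1982 / -0.996 = 0.19900 → 19.90% B-10, 80.10% B-11.

19.90%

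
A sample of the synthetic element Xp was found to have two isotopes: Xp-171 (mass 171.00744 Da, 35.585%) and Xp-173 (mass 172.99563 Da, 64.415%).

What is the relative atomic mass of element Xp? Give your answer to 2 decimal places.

172.29 Da

Ar = Σ fᵢ·mᵢ = 0.35585 × 171.00744 + 0.64415 × 172.99563
= 60.852998 + 111.435135 = 172.288133 Da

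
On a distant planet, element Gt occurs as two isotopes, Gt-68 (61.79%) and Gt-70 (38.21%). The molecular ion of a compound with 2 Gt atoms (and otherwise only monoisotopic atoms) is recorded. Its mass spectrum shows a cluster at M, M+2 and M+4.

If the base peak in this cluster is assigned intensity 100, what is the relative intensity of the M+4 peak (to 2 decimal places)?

(0.6179 + 0.3821)^2 gives M 0.3818, M+2 0.4722, M+4 0.1460; the largest is M+2.
P(M+2) = C(2,1) × 0.6179^1 × 0.3821^1 = 2 × 0.6179 × 0.3821 = 0.472199 (base)
P(M+4) = C(2,2) × 0.6179^0 × 0.3821^2 = 1 × 1.0000 × 0.14600041 = 0.146000
Relative intensity = 0.146000 / 0.472199 × 100 = 30.92

30.92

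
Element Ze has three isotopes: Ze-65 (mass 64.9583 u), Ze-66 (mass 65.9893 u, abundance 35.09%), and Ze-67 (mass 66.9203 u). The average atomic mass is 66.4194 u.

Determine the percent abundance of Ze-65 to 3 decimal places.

Let x and y be the fractions of Ze-65 and Ze-67. Then x + y = 1 − 0.3509 = 0.6491 and 64.9583x + 66.9203y = 66.4194 − 0.3509×65.9893 = 43.26375463.
Substituting: 64.9583x + 66.9203(0.6491 − x) = 43.26375463
(64.9583 − 66.9203)x = -0.1742121  ⇒  x = 0.08879, y = 0.56031
Ze-65: 8.879%, Ze-67: 56.031%.

8.879%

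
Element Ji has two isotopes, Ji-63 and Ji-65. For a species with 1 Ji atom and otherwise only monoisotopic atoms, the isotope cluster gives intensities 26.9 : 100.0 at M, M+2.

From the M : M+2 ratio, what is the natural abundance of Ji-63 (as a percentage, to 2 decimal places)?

21.20%

If p is the fraction of Ji that is Ji-63, then I(M+2)/I(M) = [C(1,1)·p^0·(1−p)] / p^1 = 1·(1−p)/p = 100.0/26.9 = 3.7175
(1−p)/p = 3.7175/1 = 3.7175  ⇒  p = 1/(1 + 3.7175) = 0.2120
Ji-63: 21.20%, Ji-65: 78.80%.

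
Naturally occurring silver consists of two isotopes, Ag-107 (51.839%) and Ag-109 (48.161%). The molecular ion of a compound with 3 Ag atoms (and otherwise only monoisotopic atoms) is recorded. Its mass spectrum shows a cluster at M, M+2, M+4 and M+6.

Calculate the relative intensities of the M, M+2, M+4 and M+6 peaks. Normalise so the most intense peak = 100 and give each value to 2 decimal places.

35.88 : 100.00 : 92.90 : 28.77

Each Ag atom is independently Ag-107 (p = 0.51839) or Ag-109 (q = 0.48161); the cluster is the binomial expansion (p + q)^3.
P(M) = 0.51839^3 = 0.139306
P(M+2) = 3 × 0.51839^2 × 0.48161^1 = 0.388267
P(M+4) = 3 × 0.51839^1 × 0.48161^2 = 0.360719
P(M+6) = 0.48161^3 = 0.111709
The M+2 peak is largest (0.388267); scaling to 100 gives 35.88 : 100.00 : 92.90 : 28.77.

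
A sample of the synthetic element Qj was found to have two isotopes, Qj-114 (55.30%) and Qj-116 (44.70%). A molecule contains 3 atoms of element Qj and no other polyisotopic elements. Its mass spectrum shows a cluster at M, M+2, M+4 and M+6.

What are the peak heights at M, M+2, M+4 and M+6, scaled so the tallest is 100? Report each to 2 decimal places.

Each Qj atom is independently Qj-114 (p = 0.5530) or Qj-116 (q = 0.4470); the cluster is the binomial expansion (p + q)^3.
P(M) = 0.5530^3 = 0.169112
P(M+2) = 3 × 0.5530^2 × 0.4470^1 = 0.410090
P(M+4) = 3 × 0.5530^1 × 0.4470^2 = 0.331483
P(M+6) = 0.4470^3 = 0.089315
The M+2 peak is largest (0.410090); scaling to 100 gives 41.24 : 100.00 : 80.83 : 21.78.

41.24 : 100.00 : 80.83 : 21.78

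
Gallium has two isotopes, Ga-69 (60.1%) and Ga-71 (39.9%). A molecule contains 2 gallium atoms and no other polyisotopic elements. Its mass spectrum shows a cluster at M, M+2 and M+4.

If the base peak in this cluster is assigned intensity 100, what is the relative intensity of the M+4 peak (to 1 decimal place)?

33.2

Term probabilities: M 0.3612, M+2 0.4796, M+4 0.1592. Base peak = M+2.
P(M+2) = C(2,1) × 0.601^1 × 0.399^1 = 2 × 0.6010 × 0.3990 = 0.479598 (base)
P(M+4) = C(2,2) × 0.601^0 × 0.399^2 = 1 × 1.0000 × 0.159201 = 0.159201
Relative intensity = 0.159201 / 0.479598 × 100 = 33.2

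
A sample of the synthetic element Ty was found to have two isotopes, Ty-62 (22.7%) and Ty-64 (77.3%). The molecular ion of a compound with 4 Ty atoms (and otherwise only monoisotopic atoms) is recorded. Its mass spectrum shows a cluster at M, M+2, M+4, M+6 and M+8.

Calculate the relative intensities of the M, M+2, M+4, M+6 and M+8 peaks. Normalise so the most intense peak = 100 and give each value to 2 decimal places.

The 4 Ty atoms are independent, so intensities follow the terms of (0.227 + 0.773)^4.
P(M) = 0.227^4 = 0.002655
P(M+2) = 4 × 0.227^3 × 0.773^1 = 0.036167
P(M+4) = 6 × 0.227^2 × 0.773^2 = 0.184740
P(M+6) = 4 × 0.227^1 × 0.773^3 = 0.419396
P(M+8) = 0.773^4 = 0.357041
The M+6 peak is largest (0.419396); scaling to 100 gives 0.63 : 8.62 : 44.05 : 100.00 : 85.13.

0.63 : 8.62 : 44.05 : 100.00 : 85.13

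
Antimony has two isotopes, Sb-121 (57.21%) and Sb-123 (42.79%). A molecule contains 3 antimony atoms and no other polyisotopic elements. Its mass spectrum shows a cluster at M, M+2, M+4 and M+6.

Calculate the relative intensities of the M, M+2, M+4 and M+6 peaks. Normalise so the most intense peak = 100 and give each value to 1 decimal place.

Expanding (0.5721 + 0.4279)^3:
P(M) = 0.5721^3 = 0.187247
P(M+2) = 3 × 0.5721^2 × 0.4279^1 = 0.420153
P(M+4) = 3 × 0.5721^1 × 0.4279^2 = 0.314252
P(M+6) = 0.4279^3 = 0.078348
The M+2 peak is largest (0.420153); scaling to 100 gives 44.6 : 100.0 : 74.8 : 18.6.

44.6 : 100.0 : 74.8 : 18.6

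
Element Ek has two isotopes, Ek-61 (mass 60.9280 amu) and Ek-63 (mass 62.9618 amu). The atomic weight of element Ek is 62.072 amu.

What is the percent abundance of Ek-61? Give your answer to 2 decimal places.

43.75%

Let x be the fractional abundance of Ek-61; then Ek-63 has abundance 1 − x.
60.9280·x + 62.9618·(1 − x) = 62.072
(60.9280 − 62.9618)·x = 62.072 − 62.9618
x = -0.8898 / -2.0338 = 0.43751 → 43.75% Ek-61, 56.25% Ek-63.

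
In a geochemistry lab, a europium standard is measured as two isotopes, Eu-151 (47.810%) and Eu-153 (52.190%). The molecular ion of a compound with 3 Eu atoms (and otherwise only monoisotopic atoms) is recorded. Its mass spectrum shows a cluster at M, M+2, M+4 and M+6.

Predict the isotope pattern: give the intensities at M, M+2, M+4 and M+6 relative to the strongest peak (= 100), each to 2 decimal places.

27.97 : 91.61 : 100.00 : 36.39

The 3 Eu atoms are independent, so intensities follow the terms of (0.47810 + 0.52190)^3.
P(M) = 0.47810^3 = 0.109284
P(M+2) = 3 × 0.47810^2 × 0.52190^1 = 0.357887
P(M+4) = 3 × 0.47810^1 × 0.52190^2 = 0.390674
P(M+6) = 0.52190^3 = 0.142155
The M+4 peak is largest (0.390674); scaling to 100 gives 27.97 : 91.61 : 100.00 : 36.39.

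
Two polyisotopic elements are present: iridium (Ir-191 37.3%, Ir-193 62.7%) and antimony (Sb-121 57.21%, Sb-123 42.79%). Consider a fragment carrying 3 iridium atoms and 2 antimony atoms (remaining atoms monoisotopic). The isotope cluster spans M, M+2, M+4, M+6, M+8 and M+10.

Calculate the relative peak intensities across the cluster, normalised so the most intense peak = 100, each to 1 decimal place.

4.9 : 32.3 : 81.9 : 100.0 : 58.5 : 13.1

Iridium pattern (n=3): 0.05189512 : 0.26170165 : 0.43991135 : 0.24649188
Antimony pattern (n=2): 0.32729841 : 0.48960318 : 0.18309841
Convolve the two distributions (both contribute in 2-u steps):
  M: 0.05189512×0.32729841 = 0.016985
  M+2: 0.05189512×0.48960318 + 0.26170165×0.32729841 = 0.111063
  M+4: 0.05189512×0.18309841 + 0.26170165×0.48960318 + 0.43991135×0.32729841 = 0.281614
  M+6: 0.26170165×0.18309841 + 0.43991135×0.48960318 + 0.24649188×0.32729841 = 0.343976
  M+8: 0.43991135×0.18309841 + 0.24649188×0.48960318 = 0.201230
  M+10: 0.24649188×0.18309841 = 0.045132
Scale to base peak (0.343976) = 100: 4.9 : 32.3 : 81.9 : 100.0 : 58.5 : 13.1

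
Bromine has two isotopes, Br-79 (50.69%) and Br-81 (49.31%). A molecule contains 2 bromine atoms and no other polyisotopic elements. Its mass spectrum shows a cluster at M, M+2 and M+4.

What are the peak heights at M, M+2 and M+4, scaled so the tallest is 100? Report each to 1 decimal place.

51.4 : 100.0 : 48.6

Expanding (0.5069 + 0.4931)^2:
P(M) = 0.5069^2 = 0.256948
P(M+2) = 2 × 0.5069^1 × 0.4931^1 = 0.499905
P(M+4) = 0.4931^2 = 0.243148
The M+2 peak is largest (0.499905); scaling to 100 gives 51.4 : 100.0 : 48.6.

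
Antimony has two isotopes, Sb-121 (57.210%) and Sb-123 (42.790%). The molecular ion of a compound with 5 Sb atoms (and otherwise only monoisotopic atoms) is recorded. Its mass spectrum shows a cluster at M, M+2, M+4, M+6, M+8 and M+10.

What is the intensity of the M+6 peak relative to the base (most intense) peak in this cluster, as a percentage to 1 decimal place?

Binomial terms of (0.57210 + 0.42790)^5: M 0.0613, M+2 0.2292, M+4 0.3428, M+6 0.2564, M+8 0.0959, M+10 0.0143 → M+4 is the base peak.
P(M+4) = C(5,2) × 0.57210^3 × 0.42790^2 = 10 × 0.18724742 × 0.18309841 = 0.342847 (base)
P(M+6) = C(5,3) × 0.57210^2 × 0.42790^3 = 10 × 0.32729841 × 0.07834781 = 0.256431
Relative intensity = 0.256431 / 0.342847 × 100 = 74.8

74.8%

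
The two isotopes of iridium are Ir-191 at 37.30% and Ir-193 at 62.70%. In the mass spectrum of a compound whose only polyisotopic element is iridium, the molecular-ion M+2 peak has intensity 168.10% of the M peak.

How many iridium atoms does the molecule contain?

1

For n independent Ir atoms, I(M+2)/I(M) = n · (abundance Ir-193) / (abundance Ir-191) = n · 0.6270/0.3730.
n = 1.6810 × 0.3730/0.6270 = 1.00 ≈ 1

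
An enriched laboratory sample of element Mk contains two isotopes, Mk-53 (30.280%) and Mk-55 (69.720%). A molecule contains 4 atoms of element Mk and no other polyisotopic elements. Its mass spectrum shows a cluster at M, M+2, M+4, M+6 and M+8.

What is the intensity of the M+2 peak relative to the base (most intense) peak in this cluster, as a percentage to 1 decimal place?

Binomial terms of (0.30280 + 0.69720)^4: M 0.0084, M+2 0.0774, M+4 0.2674, M+6 0.4105, M+8 0.2363 → M+6 is the base peak.
P(M+6) = C(4,3) × 0.30280^1 × 0.69720^3 = 4 × 0.3028 × 0.33890044 = 0.410476 (base)
P(M+2) = C(4,1) × 0.30280^3 × 0.69720^1 = 4 × 0.02776308 × 0.6972 = 0.077426
Relative intensity = 0.077426 / 0.410476 × 100 = 18.9

18.9%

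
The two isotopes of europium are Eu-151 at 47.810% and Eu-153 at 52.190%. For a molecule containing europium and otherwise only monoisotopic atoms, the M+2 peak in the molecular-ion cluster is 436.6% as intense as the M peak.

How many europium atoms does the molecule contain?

4

With n Eu atoms, P(M+2)/P(M) = C(n,1)·p^(n−1)q / p^n = n·q/p = n · 0.52190/0.47810.
n = 4.366 × 0.47810/0.52190 = 4.00 ≈ 4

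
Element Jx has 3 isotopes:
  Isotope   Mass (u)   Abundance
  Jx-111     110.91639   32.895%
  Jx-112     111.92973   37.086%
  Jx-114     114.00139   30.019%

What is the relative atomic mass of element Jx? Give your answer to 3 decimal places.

Average mass = Σ (abundance × isotope mass) = 0.32895 × 110.91639 + 0.37086 × 111.92973 + 0.30019 × 114.00139
= 36.485946 + 41.510260 + 34.222077 = 112.218283 u

112.218 u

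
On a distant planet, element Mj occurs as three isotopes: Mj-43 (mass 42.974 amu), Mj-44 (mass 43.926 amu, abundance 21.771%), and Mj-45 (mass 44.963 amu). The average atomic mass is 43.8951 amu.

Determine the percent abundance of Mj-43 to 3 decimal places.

42.340%

Let x and y be the fractions of Mj-43 and Mj-45. Then x + y = 1 − 0.21771 = 0.78229 and 42.974x + 44.963y = 43.8951 − 0.21771×43.926 = 34.33197054.
Substituting: 42.974x + 44.963(0.78229 − x) = 34.33197054
(42.974 − 44.963)x = -0.84213473  ⇒  x = 0.42340, y = 0.35889
Mj-43: 42.340%, Mj-45: 35.889%.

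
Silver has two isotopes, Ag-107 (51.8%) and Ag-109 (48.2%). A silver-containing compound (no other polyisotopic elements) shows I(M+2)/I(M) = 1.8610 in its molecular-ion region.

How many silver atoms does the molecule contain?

For n independent Ag atoms, I(M+2)/I(M) = n · (abundance Ag-109) / (abundance Ag-107) = n · 0.482/0.518.
n = 1.8610 × 0.518/0.482 = 2.00 ≈ 2

2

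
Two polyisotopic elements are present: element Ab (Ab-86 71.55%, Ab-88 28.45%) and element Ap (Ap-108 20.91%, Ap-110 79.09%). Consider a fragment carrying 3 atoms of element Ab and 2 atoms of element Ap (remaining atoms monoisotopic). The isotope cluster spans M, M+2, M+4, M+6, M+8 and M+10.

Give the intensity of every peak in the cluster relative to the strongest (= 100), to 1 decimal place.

Element Ab pattern (n=3): 0.36629325 : 0.436941 : 0.17373825 : 0.0230275
Element Ap pattern (n=2): 0.04372281 : 0.33075438 : 0.62552281
Convolve the two distributions (both contribute in 2-u steps):
  M: 0.36629325×0.04372281 = 0.016015
  M+2: 0.36629325×0.33075438 + 0.436941×0.04372281 = 0.140257
  M+4: 0.36629325×0.62552281 + 0.436941×0.33075438 + 0.17373825×0.04372281 = 0.381241
  M+6: 0.436941×0.62552281 + 0.17373825×0.33075438 + 0.0230275×0.04372281 = 0.331788
  M+8: 0.17373825×0.62552281 + 0.0230275×0.33075438 = 0.116294
  M+10: 0.0230275×0.62552281 = 0.014404
Scale to base peak (0.381241) = 100: 4.2 : 36.8 : 100.0 : 87.0 : 30.5 : 3.8

4.2 : 36.8 : 100.0 : 87.0 : 30.5 : 3.8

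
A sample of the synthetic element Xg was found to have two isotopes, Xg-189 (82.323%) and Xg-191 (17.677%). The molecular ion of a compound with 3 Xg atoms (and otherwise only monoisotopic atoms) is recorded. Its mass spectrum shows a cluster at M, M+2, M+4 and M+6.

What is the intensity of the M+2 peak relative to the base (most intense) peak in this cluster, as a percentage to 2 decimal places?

Term probabilities: M 0.5579, M+2 0.3594, M+4 0.0772, M+6 0.0055. Base peak = M.
P(M) = C(3,0) × 0.82323^3 × 0.17677^0 = 1 × 0.55790925 × 1.0000 = 0.557909 (base)
P(M+2) = C(3,1) × 0.82323^2 × 0.17677^1 = 3 × 0.67770763 × 0.17677 = 0.359395
Relative intensity = 0.359395 / 0.557909 × 100 = 64.42

64.42%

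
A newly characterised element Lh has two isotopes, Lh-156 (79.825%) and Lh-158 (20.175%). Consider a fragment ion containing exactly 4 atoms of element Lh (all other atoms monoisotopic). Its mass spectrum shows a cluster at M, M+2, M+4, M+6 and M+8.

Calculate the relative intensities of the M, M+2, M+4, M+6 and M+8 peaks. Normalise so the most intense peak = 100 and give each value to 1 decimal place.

98.9 : 100.0 : 37.9 : 6.4 : 0.4

Expanding (0.79825 + 0.20175)^4:
P(M) = 0.79825^4 = 0.406028
P(M+2) = 4 × 0.79825^3 × 0.20175^1 = 0.410478
P(M+4) = 6 × 0.79825^2 × 0.20175^2 = 0.155617
P(M+6) = 4 × 0.79825^1 × 0.20175^3 = 0.026220
P(M+8) = 0.20175^4 = 0.001657
The M+2 peak is largest (0.410478); scaling to 100 gives 98.9 : 100.0 : 37.9 : 6.4 : 0.4.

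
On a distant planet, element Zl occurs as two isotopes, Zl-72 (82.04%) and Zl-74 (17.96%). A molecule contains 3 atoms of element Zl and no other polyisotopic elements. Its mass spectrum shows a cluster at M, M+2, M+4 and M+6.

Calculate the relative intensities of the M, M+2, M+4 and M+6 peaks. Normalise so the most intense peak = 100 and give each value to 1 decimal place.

100.0 : 65.7 : 14.4 : 1.0

The 3 Zl atoms are independent, so intensities follow the terms of (0.8204 + 0.1796)^3.
P(M) = 0.8204^3 = 0.552175
P(M+2) = 3 × 0.8204^2 × 0.1796^1 = 0.362643
P(M+4) = 3 × 0.8204^1 × 0.1796^2 = 0.079389
P(M+6) = 0.1796^3 = 0.005793
The M peak is largest (0.552175); scaling to 100 gives 100.0 : 65.7 : 14.4 : 1.0.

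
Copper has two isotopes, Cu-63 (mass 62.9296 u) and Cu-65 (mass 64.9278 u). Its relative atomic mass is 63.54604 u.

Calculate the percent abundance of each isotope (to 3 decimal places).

Cu-63: 69.150%, Cu-65: 30.850%

Let x be the fractional abundance of Cu-63; then Cu-65 has abundance 1 − x.
62.9296·x + 64.9278·(1 − x) = 63.54604
(62.9296 − 64.9278)·x = 63.54604 − 64.9278
x = -1.38176 / -1.9982 = 0.69150 → 69.150% Cu-63, 30.850% Cu-65.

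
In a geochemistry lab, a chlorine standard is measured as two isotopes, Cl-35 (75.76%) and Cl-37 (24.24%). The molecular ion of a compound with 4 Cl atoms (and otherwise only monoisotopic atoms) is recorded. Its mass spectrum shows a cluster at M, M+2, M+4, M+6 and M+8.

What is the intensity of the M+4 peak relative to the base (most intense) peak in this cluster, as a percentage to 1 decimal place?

Binomial terms of (0.7576 + 0.2424)^4: M 0.3294, M+2 0.4216, M+4 0.2023, M+6 0.0432, M+8 0.0035 → M+2 is the base peak.
P(M+2) = C(4,1) × 0.7576^3 × 0.2424^1 = 4 × 0.4348304 × 0.2424 = 0.421612 (base)
P(M+4) = C(4,2) × 0.7576^2 × 0.2424^2 = 6 × 0.57395776 × 0.05875776 = 0.202347
Relative intensity = 0.202347 / 0.421612 × 100 = 48.0

48.0%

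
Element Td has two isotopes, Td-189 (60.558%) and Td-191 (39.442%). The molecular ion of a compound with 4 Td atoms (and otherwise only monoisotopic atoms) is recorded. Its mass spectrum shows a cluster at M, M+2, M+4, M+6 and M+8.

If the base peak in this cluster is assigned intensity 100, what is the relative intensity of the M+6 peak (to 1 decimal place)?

42.4

(0.60558 + 0.39442)^4 gives M 0.1345, M+2 0.3504, M+4 0.3423, M+6 0.1486, M+8 0.0242; the largest is M+2.
P(M+2) = C(4,1) × 0.60558^3 × 0.39442^1 = 4 × 0.22208262 × 0.39442 = 0.350375 (base)
P(M+6) = C(4,3) × 0.60558^1 × 0.39442^3 = 4 × 0.60558 × 0.06135879 = 0.148631
Relative intensity = 0.148631 / 0.350375 × 100 = 42.4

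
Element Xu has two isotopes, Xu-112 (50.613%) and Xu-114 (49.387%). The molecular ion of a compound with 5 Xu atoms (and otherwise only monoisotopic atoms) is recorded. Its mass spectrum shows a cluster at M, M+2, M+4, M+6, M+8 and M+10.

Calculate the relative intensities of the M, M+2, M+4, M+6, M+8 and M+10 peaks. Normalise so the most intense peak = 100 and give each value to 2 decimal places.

10.50 : 51.24 : 100.00 : 97.58 : 47.61 : 9.29

Each Xu atom is independently Xu-112 (p = 0.50613) or Xu-114 (q = 0.49387); the cluster is the binomial expansion (p + q)^5.
P(M) = 0.50613^5 = 0.033213
P(M+2) = 5 × 0.50613^4 × 0.49387^1 = 0.162043
P(M+4) = 10 × 0.50613^3 × 0.49387^2 = 0.316236
P(M+6) = 10 × 0.50613^2 × 0.49387^3 = 0.308576
P(M+8) = 5 × 0.50613^1 × 0.49387^4 = 0.150551
P(M+10) = 0.49387^5 = 0.029381
The M+4 peak is largest (0.316236); scaling to 100 gives 10.50 : 51.24 : 100.00 : 97.58 : 47.61 : 9.29.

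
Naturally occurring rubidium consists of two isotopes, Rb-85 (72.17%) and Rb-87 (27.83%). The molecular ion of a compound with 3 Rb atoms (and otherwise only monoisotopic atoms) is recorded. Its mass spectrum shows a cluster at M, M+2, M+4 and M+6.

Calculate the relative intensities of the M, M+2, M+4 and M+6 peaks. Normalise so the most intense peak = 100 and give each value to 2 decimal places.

86.44 : 100.00 : 38.56 : 4.96

The 3 Rb atoms are independent, so intensities follow the terms of (0.7217 + 0.2783)^3.
P(M) = 0.7217^3 = 0.375898
P(M+2) = 3 × 0.7217^2 × 0.2783^1 = 0.434858
P(M+4) = 3 × 0.7217^1 × 0.2783^2 = 0.167689
P(M+6) = 0.2783^3 = 0.021555
The M+2 peak is largest (0.434858); scaling to 100 gives 86.44 : 100.00 : 38.56 : 4.96.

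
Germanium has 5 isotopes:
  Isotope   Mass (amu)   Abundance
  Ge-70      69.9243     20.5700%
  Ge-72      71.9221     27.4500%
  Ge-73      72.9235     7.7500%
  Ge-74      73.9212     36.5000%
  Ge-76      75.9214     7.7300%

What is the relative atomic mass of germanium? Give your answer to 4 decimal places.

Ar = Σ fᵢ·mᵢ = 0.205700 × 69.9243 + 0.274500 × 71.9221 + 0.077500 × 72.9235 + 0.365000 × 73.9212 + 0.077300 × 75.9214
= 14.38343 + 19.74262 + 5.65157 + 26.98124 + 5.86872 = 72.62758 amu

72.6276 amu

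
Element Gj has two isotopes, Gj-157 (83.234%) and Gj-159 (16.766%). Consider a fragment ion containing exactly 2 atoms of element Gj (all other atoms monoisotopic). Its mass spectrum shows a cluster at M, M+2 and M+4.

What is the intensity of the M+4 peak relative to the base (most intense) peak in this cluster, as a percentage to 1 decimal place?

4.1%

Binomial terms of (0.83234 + 0.16766)^2: M 0.6928, M+2 0.2791, M+4 0.0281 → M is the base peak.
P(M) = C(2,0) × 0.83234^2 × 0.16766^0 = 1 × 0.69278988 × 1.0000 = 0.692790 (base)
P(M+4) = C(2,2) × 0.83234^0 × 0.16766^2 = 1 × 1.0000 × 0.02810988 = 0.028110
Relative intensity = 0.028110 / 0.692790 × 100 = 4.1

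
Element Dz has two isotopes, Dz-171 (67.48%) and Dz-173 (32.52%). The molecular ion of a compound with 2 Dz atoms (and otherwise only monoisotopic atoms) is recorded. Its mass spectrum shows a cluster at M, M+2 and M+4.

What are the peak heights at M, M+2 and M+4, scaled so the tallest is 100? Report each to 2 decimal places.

The 2 Dz atoms are independent, so intensities follow the terms of (0.6748 + 0.3252)^2.
P(M) = 0.6748^2 = 0.455355
P(M+2) = 2 × 0.6748^1 × 0.3252^1 = 0.438890
P(M+4) = 0.3252^2 = 0.105755
The M peak is largest (0.455355); scaling to 100 gives 100.00 : 96.38 : 23.22.

100.00 : 96.38 : 23.22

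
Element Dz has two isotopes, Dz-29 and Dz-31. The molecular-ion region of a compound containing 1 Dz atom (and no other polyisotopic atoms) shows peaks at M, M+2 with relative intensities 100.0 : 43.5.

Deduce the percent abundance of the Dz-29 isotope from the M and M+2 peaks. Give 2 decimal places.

If p is the fraction of Dz that is Dz-29, then I(M+2)/I(M) = [C(1,1)·p^0·(1−p)] / p^1 = 1·(1−p)/p = 43.5/100.0 = 0.4350
(1−p)/p = 0.4350/1 = 0.4350  ⇒  p = 1/(1 + 0.4350) = 0.6969
Dz-29: 69.69%, Dz-31: 30.31%.

69.69%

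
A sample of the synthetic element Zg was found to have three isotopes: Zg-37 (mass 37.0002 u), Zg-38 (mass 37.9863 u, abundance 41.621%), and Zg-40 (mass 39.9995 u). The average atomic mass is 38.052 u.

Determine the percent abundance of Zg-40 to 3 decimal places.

21.384%

Let x and y be the fractions of Zg-37 and Zg-40. Then x + y = 1 − 0.41621 = 0.58379 and 37.0002x + 39.9995y = 38.052 − 0.41621×37.9863 = 22.241722077.
Substituting: 37.0002x + 39.9995(0.58379 − x) = 22.241722077
(37.0002 − 39.9995)x = -1.109586028  ⇒  x = 0.36995, y = 0.21384
Zg-37: 36.995%, Zg-40: 21.384%.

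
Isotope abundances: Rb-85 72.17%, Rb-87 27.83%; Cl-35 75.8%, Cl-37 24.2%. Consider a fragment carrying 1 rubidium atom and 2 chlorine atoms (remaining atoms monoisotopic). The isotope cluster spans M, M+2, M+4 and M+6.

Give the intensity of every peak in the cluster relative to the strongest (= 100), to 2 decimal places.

Rubidium pattern (n=1): 0.7217 : 0.2783
Chlorine pattern (n=2): 0.574564 : 0.366872 : 0.058564
Convolve the two distributions (both contribute in 2-u steps):
  M: 0.7217×0.574564 = 0.414663
  M+2: 0.7217×0.366872 + 0.2783×0.574564 = 0.424673
  M+4: 0.7217×0.058564 + 0.2783×0.366872 = 0.144366
  M+6: 0.2783×0.058564 = 0.016298
Scale to base peak (0.424673) = 100: 97.64 : 100.00 : 33.99 : 3.84

97.64 : 100.00 : 33.99 : 3.84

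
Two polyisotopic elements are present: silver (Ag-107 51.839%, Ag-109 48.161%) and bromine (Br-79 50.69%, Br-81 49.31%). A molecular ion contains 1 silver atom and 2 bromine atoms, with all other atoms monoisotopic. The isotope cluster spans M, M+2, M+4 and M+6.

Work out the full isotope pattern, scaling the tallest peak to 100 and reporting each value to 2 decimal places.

Silver pattern (n=1): 0.51839 : 0.48161
Bromine pattern (n=2): 0.25694761 : 0.49990478 : 0.24314761
Convolve the two distributions (both contribute in 2-u steps):
  M: 0.51839×0.25694761 = 0.133199
  M+2: 0.51839×0.49990478 + 0.48161×0.25694761 = 0.382894
  M+4: 0.51839×0.24314761 + 0.48161×0.49990478 = 0.366804
  M+6: 0.48161×0.24314761 = 0.117102
Scale to base peak (0.382894) = 100: 34.79 : 100.00 : 95.80 : 30.58

34.79 : 100.00 : 95.80 : 30.58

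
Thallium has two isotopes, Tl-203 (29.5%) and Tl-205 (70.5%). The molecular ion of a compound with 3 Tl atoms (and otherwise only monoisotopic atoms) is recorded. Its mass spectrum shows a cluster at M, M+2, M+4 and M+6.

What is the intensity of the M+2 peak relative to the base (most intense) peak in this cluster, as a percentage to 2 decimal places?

41.84%

(0.295 + 0.705)^3 gives M 0.0257, M+2 0.1841, M+4 0.4399, M+6 0.3504; the largest is M+4.
P(M+4) = C(3,2) × 0.295^1 × 0.705^2 = 3 × 0.2950 × 0.497025 = 0.439867 (base)
P(M+2) = C(3,1) × 0.295^2 × 0.705^1 = 3 × 0.087025 × 0.7050 = 0.184058
Relative intensity = 0.184058 / 0.439867 × 100 = 41.84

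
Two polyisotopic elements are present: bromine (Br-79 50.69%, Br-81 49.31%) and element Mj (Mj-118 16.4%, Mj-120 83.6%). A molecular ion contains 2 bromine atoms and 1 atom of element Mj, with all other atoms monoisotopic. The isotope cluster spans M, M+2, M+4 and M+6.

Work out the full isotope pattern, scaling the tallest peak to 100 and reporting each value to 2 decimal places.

Bromine pattern (n=2): 0.25694761 : 0.49990478 : 0.24314761
Element Mj pattern (n=1): 0.1640 : 0.8360
Convolve the two distributions (both contribute in 2-u steps):
  M: 0.25694761×0.1640 = 0.042139
  M+2: 0.25694761×0.8360 + 0.49990478×0.1640 = 0.296793
  M+4: 0.49990478×0.8360 + 0.24314761×0.1640 = 0.457797
  M+6: 0.24314761×0.8360 = 0.203271
Scale to base peak (0.457797) = 100: 9.20 : 64.83 : 100.00 : 44.40

9.20 : 64.83 : 100.00 : 44.40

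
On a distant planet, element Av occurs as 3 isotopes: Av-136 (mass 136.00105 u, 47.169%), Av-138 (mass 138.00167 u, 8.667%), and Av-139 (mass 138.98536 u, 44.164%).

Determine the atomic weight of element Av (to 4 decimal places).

137.4924 u

Weight each isotope mass by its fractional abundance: 0.47169 × 136.00105 + 0.08667 × 138.00167 + 0.44164 × 138.98536
= 64.150335 + 11.960605 + 61.381494 = 137.492434 u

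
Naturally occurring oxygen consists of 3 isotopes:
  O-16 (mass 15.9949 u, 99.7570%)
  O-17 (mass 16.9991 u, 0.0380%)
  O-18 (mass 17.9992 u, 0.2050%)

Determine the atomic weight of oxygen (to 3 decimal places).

Weight each isotope mass by its fractional abundance: 0.997570 × 15.9949 + 0.000380 × 16.9991 + 0.002050 × 17.9992
= 15.95603 + 0.00646 + 0.03690 = 15.99939 u

15.999 u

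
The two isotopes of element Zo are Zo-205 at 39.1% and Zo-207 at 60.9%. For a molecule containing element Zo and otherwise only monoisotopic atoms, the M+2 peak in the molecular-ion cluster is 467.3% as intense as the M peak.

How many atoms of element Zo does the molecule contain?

3

The M+2/M ratio from n Zo atoms is n · q/p = n · 0.609/0.391.
n = 4.673 × 0.391/0.609 = 3.00 ≈ 3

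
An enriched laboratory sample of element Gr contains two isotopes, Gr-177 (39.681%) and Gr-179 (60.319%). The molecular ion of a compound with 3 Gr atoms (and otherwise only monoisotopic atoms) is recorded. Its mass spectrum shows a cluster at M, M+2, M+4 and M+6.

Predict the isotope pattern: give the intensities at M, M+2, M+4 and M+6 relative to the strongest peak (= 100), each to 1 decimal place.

14.4 : 65.8 : 100.0 : 50.7

Expanding (0.39681 + 0.60319)^3:
P(M) = 0.39681^3 = 0.062481
P(M+2) = 3 × 0.39681^2 × 0.60319^1 = 0.284932
P(M+4) = 3 × 0.39681^1 × 0.60319^2 = 0.433124
P(M+6) = 0.60319^3 = 0.219464
The M+4 peak is largest (0.433124); scaling to 100 gives 14.4 : 65.8 : 100.0 : 50.7.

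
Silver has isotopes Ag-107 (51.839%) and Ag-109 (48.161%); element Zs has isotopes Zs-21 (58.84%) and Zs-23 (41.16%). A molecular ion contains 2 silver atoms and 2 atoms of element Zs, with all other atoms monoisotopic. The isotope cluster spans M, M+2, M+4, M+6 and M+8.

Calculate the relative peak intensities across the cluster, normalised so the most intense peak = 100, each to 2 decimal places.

Silver pattern (n=2): 0.26872819 : 0.49932362 : 0.23194819
Element Zs pattern (n=2): 0.34621456 : 0.48437088 : 0.16941456
Convolve the two distributions (both contribute in 2-u steps):
  M: 0.26872819×0.34621456 = 0.093038
  M+2: 0.26872819×0.48437088 + 0.49932362×0.34621456 = 0.303037
  M+4: 0.26872819×0.16941456 + 0.49932362×0.48437088 + 0.23194819×0.34621456 = 0.367688
  M+6: 0.49932362×0.16941456 + 0.23194819×0.48437088 = 0.196942
  M+8: 0.23194819×0.16941456 = 0.039295
Scale to base peak (0.367688) = 100: 25.30 : 82.42 : 100.00 : 53.56 : 10.69

25.30 : 82.42 : 100.00 : 53.56 : 10.69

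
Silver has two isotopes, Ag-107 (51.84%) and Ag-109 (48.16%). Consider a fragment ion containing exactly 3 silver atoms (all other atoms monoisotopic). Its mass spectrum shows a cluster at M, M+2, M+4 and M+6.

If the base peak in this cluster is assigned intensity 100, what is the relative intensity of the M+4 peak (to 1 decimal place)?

Binomial terms of (0.5184 + 0.4816)^3: M 0.1393, M+2 0.3883, M+4 0.3607, M+6 0.1117 → M+2 is the base peak.
P(M+2) = C(3,1) × 0.5184^2 × 0.4816^1 = 3 × 0.26873856 × 0.4816 = 0.388273 (base)
P(M+4) = C(3,2) × 0.5184^1 × 0.4816^2 = 3 × 0.5184 × 0.23193856 = 0.360711
Relative intensity = 0.360711 / 0.388273 × 100 = 92.9

92.9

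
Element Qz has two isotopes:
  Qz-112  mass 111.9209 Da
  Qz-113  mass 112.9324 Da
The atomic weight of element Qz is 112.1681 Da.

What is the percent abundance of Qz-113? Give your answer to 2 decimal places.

With x = fraction of Qz-112 (so Qz-113 is 1 − x):
111.9209·x + 112.9324·(1 − x) = 112.1681
(111.9209 − 112.9324)·x = 112.1681 − 112.9324
x = -0.7643 / -1.0115 = 0.75561 → 75.56% Qz-112, 24.44% Qz-113.

24.44%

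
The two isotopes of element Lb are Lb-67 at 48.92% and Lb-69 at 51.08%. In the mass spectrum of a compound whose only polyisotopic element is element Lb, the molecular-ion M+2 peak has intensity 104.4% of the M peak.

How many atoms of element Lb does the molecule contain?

1

For n independent Lb atoms, I(M+2)/I(M) = n · (abundance Lb-69) / (abundance Lb-67) = n · 0.5108/0.4892.
n = 1.044 × 0.4892/0.5108 = 1.00 ≈ 1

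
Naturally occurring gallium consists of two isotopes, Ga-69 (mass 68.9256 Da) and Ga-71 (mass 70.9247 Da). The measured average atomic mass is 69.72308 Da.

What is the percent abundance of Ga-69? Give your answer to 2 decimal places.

60.11%

Let x be the fractional abundance of Ga-69; then Ga-71 has abundance 1 − x.
68.9256·x + 70.9247·(1 − x) = 69.72308
(68.9256 − 70.9247)·x = 69.72308 − 70.9247
x = -1.20162 / -1.9991 = 0.60108 → 60.11% Ga-69, 39.89% Ga-71.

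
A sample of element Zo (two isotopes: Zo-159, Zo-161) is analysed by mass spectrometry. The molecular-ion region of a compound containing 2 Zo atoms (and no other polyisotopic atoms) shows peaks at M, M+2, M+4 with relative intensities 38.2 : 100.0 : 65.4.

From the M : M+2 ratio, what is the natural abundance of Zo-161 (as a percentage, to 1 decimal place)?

Write p for the Zo-159 fraction. I(M+2)/I(M) = [C(2,1)·p^1·(1−p)] / p^2 = 2·(1−p)/p = 100.0/38.2 = 2.6178
(1−p)/p = 2.6178/2 = 1.3089  ⇒  p = 1/(1 + 1.3089) = 0.4331
Zo-159: 43.3%, Zo-161: 56.7%.

56.7%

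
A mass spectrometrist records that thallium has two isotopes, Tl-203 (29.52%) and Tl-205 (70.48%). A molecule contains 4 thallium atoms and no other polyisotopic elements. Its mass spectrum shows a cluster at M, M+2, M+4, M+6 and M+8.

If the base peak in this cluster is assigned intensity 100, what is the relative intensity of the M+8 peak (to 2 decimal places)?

(0.2952 + 0.7048)^4 gives M 0.0076, M+2 0.0725, M+4 0.2597, M+6 0.4134, M+8 0.2468; the largest is M+6.
P(M+6) = C(4,3) × 0.2952^1 × 0.7048^3 = 4 × 0.2952 × 0.35010449 = 0.413403 (base)
P(M+8) = C(4,4) × 0.2952^0 × 0.7048^4 = 1 × 1.0000 × 0.24675365 = 0.246754
Relative intensity = 0.246754 / 0.413403 × 100 = 59.69

59.69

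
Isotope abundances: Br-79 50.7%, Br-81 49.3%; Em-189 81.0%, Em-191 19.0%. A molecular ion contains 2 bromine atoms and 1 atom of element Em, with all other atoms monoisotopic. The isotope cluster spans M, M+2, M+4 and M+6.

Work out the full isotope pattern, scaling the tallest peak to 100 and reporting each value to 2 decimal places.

Bromine pattern (n=2): 0.257049 : 0.499902 : 0.243049
Element Em pattern (n=1): 0.8100 : 0.1900
Convolve the two distributions (both contribute in 2-u steps):
  M: 0.257049×0.8100 = 0.208210
  M+2: 0.257049×0.1900 + 0.499902×0.8100 = 0.453760
  M+4: 0.499902×0.1900 + 0.243049×0.8100 = 0.291851
  M+6: 0.243049×0.1900 = 0.046179
Scale to base peak (0.453760) = 100: 45.89 : 100.00 : 64.32 : 10.18

45.89 : 100.00 : 64.32 : 10.18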